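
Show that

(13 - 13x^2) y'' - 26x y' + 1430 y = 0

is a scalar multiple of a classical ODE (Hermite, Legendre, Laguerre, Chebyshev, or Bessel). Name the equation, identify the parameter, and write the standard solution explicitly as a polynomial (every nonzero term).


All three coefficients share the factor 13; dividing through by 13 gives  (1 - x^2) y'' - 2x y' + 110 y = 0.
This matches the Legendre equation (1 - x^2) y'' - 2x y' + n(n+1) y = 0 (note the -2x y' term) with n(n+1) = 110, so n = 10; the polynomial solution is P_10(x).
With y = sum_k a_k x^k, matching x^k gives (k+2)(k+1) a_{k+2} = [k(k+1) - n(n+1)] a_k = (k - 10)(k + 11) a_k. The right side vanishes at k = 10, so the series with the parity of 10 terminates at degree 10.
Standard normalization (P_n(1) = 1): leading coefficient (2n)!/(2^n (n!)^2) = 2432902008176640000/(1024*13168189440000) = 46189/256, so a_10 = 46189/256. Work downward with a_k = (k+1)(k+2) a_{k+2} / ((k - 10)(k + 11)):
  a_8 = (9)(10)(46189/256) / ((8 - 10)(8 + 11)) = (2078505/128)/(-38) = -109395/256
  a_6 = (7)(8)(-109395/256) / ((6 - 10)(6 + 11)) = (-765765/32)/(-68) = 45045/128
  a_4 = (5)(6)(45045/128) / ((4 - 10)(4 + 11)) = (675675/64)/(-90) = -15015/128
  a_2 = (3)(4)(-15015/128) / ((2 - 10)(2 + 11)) = (-45045/32)/(-104) = 3465/256
  a_0 = (1)(2)(3465/256) / ((0 - 10)(0 + 11)) = (3465/128)/(-110) = -63/256
Hence P_10(x) = 46189 x^10/256 - 109395 x^8/256 + 45045 x^6/128 - 15015 x^4/128 + 3465 x^2/256 - 63/256.

P_10(x); series = 46189 x^10/256 - 109395 x^8/256 + 45045 x^6/128 - 15015 x^4/128 + 3465 x^2/256 - 63/256


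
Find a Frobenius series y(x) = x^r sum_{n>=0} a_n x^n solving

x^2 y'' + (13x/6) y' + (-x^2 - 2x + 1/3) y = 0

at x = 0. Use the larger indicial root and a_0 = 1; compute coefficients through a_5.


Write in Frobenius form y'' + (p(x)/x) y' + (q(x)/x^2) y = 0:
  p(x) = 13/6,  q(x) = -x^2 - 2x + 1/3.
Indicial equation: r(r-1) + (13/6) r + (1/3) = 0 -> roots r_1 = -1/2, r_2 = -2/3.
Take r = r_1 = -1/2. Let y(x) = x^r sum_{n>=0} a_n x^n with a_0 = 1.
Substitute y = x^r sum a_n x^n and match x^{r+n}. The recurrence is
  D(n) a_n - 2 a_{n-1} - 1 a_{n-2} = 0,  where D(n) = (r+n)(r+n-1) + (13/6)(r+n) + (1/3).
  a_n = [2 a_{n-1} + 1 a_{n-2}] / D(n).
Since the indicial polynomial factors as (r - r_1)(r - r_2), D(n) = (r_1 + n - r_1)(r_1 + n - r_2) = n(n + 1/6).
Evaluating step by step (a_0 = 1):
  n = 1: D(1) = 1(1 + 1/6) = 7/6; numerator = 2(1) = 2; a_1 = (2)/(7/6) = 12/7
  n = 2: D(2) = 2(2 + 1/6) = 13/3; numerator = 2(12/7) + 1(1) = 31/7; a_2 = (31/7)/(13/3) = 93/91
  n = 3: D(3) = 3(3 + 1/6) = 19/2; numerator = 2(93/91) + 1(12/7) = 342/91; a_3 = (342/91)/(19/2) = 36/91
  n = 4: D(4) = 4(4 + 1/6) = 50/3; numerator = 2(36/91) + 1(93/91) = 165/91; a_4 = (165/91)/(50/3) = 99/910
  n = 5: D(5) = 5(5 + 1/6) = 155/6; numerator = 2(99/910) + 1(36/91) = 279/455; a_5 = (279/455)/(155/6) = 54/2275

r = -1/2; a_0 = 1; a_1 = 12/7; a_2 = 93/91; a_3 = 36/91; a_4 = 99/910; a_5 = 54/2275


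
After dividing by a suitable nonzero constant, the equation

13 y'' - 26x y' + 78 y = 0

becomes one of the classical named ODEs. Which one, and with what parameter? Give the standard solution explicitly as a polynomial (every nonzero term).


All three coefficients share the factor 13; dividing through by 13 gives  y'' - 2x y' + 6 y = 0.
This matches the Hermite equation y'' - 2x y' + 2n y = 0 with 2n = 6, so n = 3; the polynomial solution is H_3(x).
With y = sum_k a_k x^k, matching x^k gives (k+2)(k+1) a_{k+2} = 2(k - n) a_k = 2(k - 3) a_k. The right side vanishes at k = 3, so the series with the parity of 3 terminates at degree 3.
Standard normalization: leading coefficient of H_n is 2^n, so a_3 = 2^3 = 8. Work downward with a_k = (k+1)(k+2) a_{k+2} / (2(k - n)):
  a_1 = (2)(3)(8) / (2(1 - 3)) = 48/(-4) = -12
Hence H_3(x) = 8 x^3 - 12 x.

H_3(x); series = 8 x^3 - 12 x


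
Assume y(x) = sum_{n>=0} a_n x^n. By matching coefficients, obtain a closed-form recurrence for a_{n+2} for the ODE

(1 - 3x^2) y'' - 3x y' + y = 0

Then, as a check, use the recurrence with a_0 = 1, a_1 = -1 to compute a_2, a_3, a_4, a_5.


Substitute y = sum_n a_n x^n.
(1 - 3 x^2) y'' contributes (n+2)(n+1) a_{n+2} - 3 n(n-1) a_n at x^n.
-3 x y'(x) contributes -3 n a_n at x^n.
y(x) contributes 1 a_n at x^n.
Matching x^n: (n+2)(n+1) a_{n+2} + (-3 n(n-1) - 3 n + 1) a_n = 0.
Thus a_{n+2} = (3 n(n-1) + 3 n - 1) / ((n+1)(n+2)) * a_n.

Check with a_0 = 1, a_1 = -1 (apply the recurrence for n = 0, 1, 2, 3): a_0 = 1, a_1 = -1, a_2 = -1/2, a_3 = -1/3, a_4 = -11/24, a_5 = -13/30.

a_(n+2) = (3 n(n-1) + 3 n - 1) / ((n+1)(n+2)) * a_n; check: a_0 = 1, a_1 = -1, a_2 = -1/2, a_3 = -1/3, a_4 = -11/24, a_5 = -13/30


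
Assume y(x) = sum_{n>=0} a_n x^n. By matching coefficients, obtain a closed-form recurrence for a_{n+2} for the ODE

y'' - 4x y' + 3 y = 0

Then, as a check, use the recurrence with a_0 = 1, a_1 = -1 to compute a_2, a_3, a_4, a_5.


Substitute y = sum_n a_n x^n.
y''(x) has coefficient (n+2)(n+1) a_{n+2} at x^n;
-4 x y'(x) has coefficient -4 n a_n at x^n (shift);
3 y(x) has coefficient 3 a_n at x^n.
Matching x^n: (n+2)(n+1) a_{n+2} + (-4n + 3) a_n = 0.
Thus a_{n+2} = (4n - 3) / ((n+1)(n+2)) * a_n.

Check with a_0 = 1, a_1 = -1 (apply the recurrence for n = 0, 1, 2, 3): a_0 = 1, a_1 = -1, a_2 = -3/2, a_3 = -1/6, a_4 = -5/8, a_5 = -3/40.

a_(n+2) = (4n - 3) / ((n+1)(n+2)) * a_n; check: a_0 = 1, a_1 = -1, a_2 = -3/2, a_3 = -1/6, a_4 = -5/8, a_5 = -3/40


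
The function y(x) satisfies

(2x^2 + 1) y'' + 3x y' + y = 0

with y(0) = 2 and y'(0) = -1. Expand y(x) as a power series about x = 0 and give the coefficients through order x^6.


Ansatz: y(x) = sum_{n>=0} a_n x^n, so y'(x) = sum_{n>=1} n a_n x^(n-1) and y''(x) = sum_{n>=2} n(n-1) a_n x^(n-2).
Substitute into P(x) y'' + Q(x) y' + R(x) y = 0 with P(x) = 2x^2 + 1, Q(x) = 3x, R(x) = 1, and match powers of x.
Initial conditions: a_0 = 2, a_1 = -1.
Setting the coefficient of each power of x to zero and solving order by order (substituting the coefficients already found):
  x^0: 2 a_2 + a_0 = 0  ->  2 a_2 = -a_0 = -2  ->  a_2 = -1
  x^1: 6 a_3 + 4 a_1 = 0  ->  6 a_3 = -4 a_1 = 4  ->  a_3 = 2/3
  x^2: 12 a_4 + 11 a_2 = 0  ->  12 a_4 = -11 a_2 = 11  ->  a_4 = 11/12
  x^3: 20 a_5 + 22 a_3 = 0  ->  20 a_5 = -22 a_3 = -44/3  ->  a_5 = -11/15
  x^4: 30 a_6 + 37 a_4 = 0  ->  30 a_6 = -37 a_4 = -407/12  ->  a_6 = -407/360
Truncated series: y(x) = 2 - x - x^2 + (2/3) x^3 + (11/12) x^4 - (11/15) x^5 - (407/360) x^6 + O(x^7).

a_0 = 2; a_1 = -1; a_2 = -1; a_3 = 2/3; a_4 = 11/12; a_5 = -11/15; a_6 = -407/360


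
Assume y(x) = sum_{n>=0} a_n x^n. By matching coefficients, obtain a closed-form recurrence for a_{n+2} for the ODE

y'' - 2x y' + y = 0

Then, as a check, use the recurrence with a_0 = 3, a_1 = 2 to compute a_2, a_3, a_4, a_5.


Substitute y = sum_n a_n x^n.
y''(x) has coefficient (n+2)(n+1) a_{n+2} at x^n;
-2 x y'(x) has coefficient -2 n a_n at x^n (shift);
y(x) has coefficient 1 a_n at x^n.
Matching x^n: (n+2)(n+1) a_{n+2} + (-2n + 1) a_n = 0.
Thus a_{n+2} = (2n - 1) / ((n+1)(n+2)) * a_n.

Check with a_0 = 3, a_1 = 2 (apply the recurrence for n = 0, 1, 2, 3): a_0 = 3, a_1 = 2, a_2 = -3/2, a_3 = 1/3, a_4 = -3/8, a_5 = 1/12.

a_(n+2) = (2n - 1) / ((n+1)(n+2)) * a_n; check: a_0 = 3, a_1 = 2, a_2 = -3/2, a_3 = 1/3, a_4 = -3/8, a_5 = 1/12


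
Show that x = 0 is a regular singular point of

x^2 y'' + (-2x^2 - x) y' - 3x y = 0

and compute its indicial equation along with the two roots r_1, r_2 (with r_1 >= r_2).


Divide by x^2 to reach normal form y'' + P_1(x) y' + P_2(x) y = 0 with P_1(x) = -2 - 1/x and P_2(x) = -3/x.
x = 0 is a singular point because the y'-coefficient -2 - 1/x has a pole at x = 0 and the y-coefficient -3/x has a pole at x = 0.
It is a regular singular point because x P_1(x) = p(x) = -2x - 1 and x^2 P_2(x) = q(x) = -3x are polynomials, hence analytic at x = 0.
p(0) = -1,  q(0) = 0.
Indicial equation: r(r-1) + p(0) r + q(0) = 0, i.e. r^2 + (p(0) - 1) r + q(0) = 0, i.e. r^2 - 2 r = 0.
Discriminant: (-2)^2 - 4(0) = 4, so r = (2 ± 2)/2.
Solving: r_1 = 2, r_2 = 0.

indicial: r^2 - 2 r = 0; roots r_1 = 2, r_2 = 0


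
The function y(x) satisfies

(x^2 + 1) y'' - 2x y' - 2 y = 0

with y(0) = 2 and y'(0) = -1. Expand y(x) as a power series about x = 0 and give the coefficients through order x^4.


Ansatz: y(x) = sum_{n>=0} a_n x^n, so y'(x) = sum_{n>=1} n a_n x^(n-1) and y''(x) = sum_{n>=2} n(n-1) a_n x^(n-2).
Substitute into P(x) y'' + Q(x) y' + R(x) y = 0 with P(x) = x^2 + 1, Q(x) = -2x, R(x) = -2, and match powers of x.
Initial conditions: a_0 = 2, a_1 = -1.
Setting the coefficient of each power of x to zero and solving order by order (substituting the coefficients already found):
  x^0: 2 a_2 - 2 a_0 = 0  ->  2 a_2 = 2 a_0 = 4  ->  a_2 = 2
  x^1: 6 a_3 - 4 a_1 = 0  ->  6 a_3 = 4 a_1 = -4  ->  a_3 = -2/3
  x^2: 12 a_4 - 4 a_2 = 0  ->  12 a_4 = 4 a_2 = 8  ->  a_4 = 2/3
Truncated series: y(x) = 2 - x + 2 x^2 - (2/3) x^3 + (2/3) x^4 + O(x^5).

a_0 = 2; a_1 = -1; a_2 = 2; a_3 = -2/3; a_4 = 2/3


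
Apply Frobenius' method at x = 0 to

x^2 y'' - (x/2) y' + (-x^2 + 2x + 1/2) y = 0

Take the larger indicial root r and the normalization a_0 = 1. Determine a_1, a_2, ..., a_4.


Write in Frobenius form y'' + (p(x)/x) y' + (q(x)/x^2) y = 0:
  p(x) = -1/2,  q(x) = -x^2 + 2x + 1/2.
Indicial equation: r(r-1) + (-1/2) r + (1/2) = 0 -> roots r_1 = 1, r_2 = 1/2.
Take r = r_1 = 1. Let y(x) = x^r sum_{n>=0} a_n x^n with a_0 = 1.
Substitute y = x^r sum a_n x^n and match x^{r+n}. The recurrence is
  D(n) a_n + 2 a_{n-1} - 1 a_{n-2} = 0,  where D(n) = (r+n)(r+n-1) + (-1/2)(r+n) + (1/2).
  a_n = [-2 a_{n-1} + 1 a_{n-2}] / D(n).
Since the indicial polynomial factors as (r - r_1)(r - r_2), D(n) = (r_1 + n - r_1)(r_1 + n - r_2) = n(n + 1/2).
Evaluating step by step (a_0 = 1):
  n = 1: D(1) = 1(1 + 1/2) = 3/2; numerator = -2(1) = -2; a_1 = (-2)/(3/2) = -4/3
  n = 2: D(2) = 2(2 + 1/2) = 5; numerator = -2(-4/3) + 1(1) = 11/3; a_2 = (11/3)/(5) = 11/15
  n = 3: D(3) = 3(3 + 1/2) = 21/2; numerator = -2(11/15) + 1(-4/3) = -14/5; a_3 = (-14/5)/(21/2) = -4/15
  n = 4: D(4) = 4(4 + 1/2) = 18; numerator = -2(-4/15) + 1(11/15) = 19/15; a_4 = (19/15)/(18) = 19/270

r = 1; a_0 = 1; a_1 = -4/3; a_2 = 11/15; a_3 = -4/15; a_4 = 19/270


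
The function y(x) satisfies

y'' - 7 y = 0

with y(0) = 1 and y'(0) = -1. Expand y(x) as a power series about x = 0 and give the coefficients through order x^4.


Ansatz: y(x) = sum_{n>=0} a_n x^n, so y'(x) = sum_{n>=1} n a_n x^(n-1) and y''(x) = sum_{n>=2} n(n-1) a_n x^(n-2).
Substitute into P(x) y'' + Q(x) y' + R(x) y = 0 with P(x) = 1, Q(x) = 0, R(x) = -7, and match powers of x.
Initial conditions: a_0 = 1, a_1 = -1.
Setting the coefficient of each power of x to zero and solving order by order (substituting the coefficients already found):
  x^0: 2 a_2 - 7 a_0 = 0  ->  2 a_2 = 7 a_0 = 7  ->  a_2 = 7/2
  x^1: 6 a_3 - 7 a_1 = 0  ->  6 a_3 = 7 a_1 = -7  ->  a_3 = -7/6
  x^2: 12 a_4 - 7 a_2 = 0  ->  12 a_4 = 7 a_2 = 49/2  ->  a_4 = 49/24
Truncated series: y(x) = 1 - x + (7/2) x^2 - (7/6) x^3 + (49/24) x^4 + O(x^5).

a_0 = 1; a_1 = -1; a_2 = 7/2; a_3 = -7/6; a_4 = 49/24


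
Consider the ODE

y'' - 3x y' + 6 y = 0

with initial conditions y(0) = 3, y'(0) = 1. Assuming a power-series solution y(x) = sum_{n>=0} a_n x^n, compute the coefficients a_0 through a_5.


Ansatz: y(x) = sum_{n>=0} a_n x^n, so y'(x) = sum_{n>=1} n a_n x^(n-1) and y''(x) = sum_{n>=2} n(n-1) a_n x^(n-2).
Substitute into P(x) y'' + Q(x) y' + R(x) y = 0 with P(x) = 1, Q(x) = -3x, R(x) = 6, and match powers of x.
Initial conditions: a_0 = 3, a_1 = 1.
Setting the coefficient of each power of x to zero and solving order by order (substituting the coefficients already found):
  x^0: 2 a_2 + 6 a_0 = 0  ->  2 a_2 = -6 a_0 = -18  ->  a_2 = -9
  x^1: 6 a_3 + 3 a_1 = 0  ->  6 a_3 = -3 a_1 = -3  ->  a_3 = -1/2
  x^2: 12 a_4 = 0  ->  a_4 = 0
  x^3: 20 a_5 - 3 a_3 = 0  ->  20 a_5 = 3 a_3 = -3/2  ->  a_5 = -3/40
Truncated series: y(x) = 3 + x - 9 x^2 - (1/2) x^3 - (3/40) x^5 + O(x^6).

a_0 = 3; a_1 = 1; a_2 = -9; a_3 = -1/2; a_4 = 0; a_5 = -3/40


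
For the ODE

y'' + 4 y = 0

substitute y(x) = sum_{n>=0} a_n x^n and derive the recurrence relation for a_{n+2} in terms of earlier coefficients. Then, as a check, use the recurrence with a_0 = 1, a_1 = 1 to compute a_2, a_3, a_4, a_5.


Substitute y = sum_n a_n x^n into y'' + (const) y = 0.
y''(x) = sum_{n>=0} (n+2)(n+1) a_{n+2} x^n.
The ODE becomes sum_n [(n+2)(n+1) a_{n+2} + 4 a_n] x^n = 0.
Setting each coefficient to zero gives the recurrence:
  (n+2)(n+1) a_{n+2} + 4 a_n = 0,
  a_{n+2} = -4 / ((n+1)(n+2)) a_n.

Check with a_0 = 1, a_1 = 1 (apply the recurrence for n = 0, 1, 2, 3): a_0 = 1, a_1 = 1, a_2 = -2, a_3 = -2/3, a_4 = 2/3, a_5 = 2/15.

a_{n+2} = -4/((n+1)(n+2)) * a_n; check: a_0 = 1, a_1 = 1, a_2 = -2, a_3 = -2/3, a_4 = 2/3, a_5 = 2/15


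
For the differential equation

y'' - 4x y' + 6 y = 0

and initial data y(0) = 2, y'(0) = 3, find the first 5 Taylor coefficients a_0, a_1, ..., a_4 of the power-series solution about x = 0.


Ansatz: y(x) = sum_{n>=0} a_n x^n, so y'(x) = sum_{n>=1} n a_n x^(n-1) and y''(x) = sum_{n>=2} n(n-1) a_n x^(n-2).
Substitute into P(x) y'' + Q(x) y' + R(x) y = 0 with P(x) = 1, Q(x) = -4x, R(x) = 6, and match powers of x.
Initial conditions: a_0 = 2, a_1 = 3.
Setting the coefficient of each power of x to zero and solving order by order (substituting the coefficients already found):
  x^0: 2 a_2 + 6 a_0 = 0  ->  2 a_2 = -6 a_0 = -12  ->  a_2 = -6
  x^1: 6 a_3 + 2 a_1 = 0  ->  6 a_3 = -2 a_1 = -6  ->  a_3 = -1
  x^2: 12 a_4 - 2 a_2 = 0  ->  12 a_4 = 2 a_2 = -12  ->  a_4 = -1
Truncated series: y(x) = 2 + 3 x - 6 x^2 - x^3 - x^4 + O(x^5).

a_0 = 2; a_1 = 3; a_2 = -6; a_3 = -1; a_4 = -1


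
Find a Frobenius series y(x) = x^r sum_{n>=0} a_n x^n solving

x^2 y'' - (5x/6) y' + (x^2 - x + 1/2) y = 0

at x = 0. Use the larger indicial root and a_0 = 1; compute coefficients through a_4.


Write in Frobenius form y'' + (p(x)/x) y' + (q(x)/x^2) y = 0:
  p(x) = -5/6,  q(x) = x^2 - x + 1/2.
Indicial equation: r(r-1) + (-5/6) r + (1/2) = 0 -> roots r_1 = 3/2, r_2 = 1/3.
Take r = r_1 = 3/2. Let y(x) = x^r sum_{n>=0} a_n x^n with a_0 = 1.
Substitute y = x^r sum a_n x^n and match x^{r+n}. The recurrence is
  D(n) a_n - 1 a_{n-1} + 1 a_{n-2} = 0,  where D(n) = (r+n)(r+n-1) + (-5/6)(r+n) + (1/2).
  a_n = [1 a_{n-1} - 1 a_{n-2}] / D(n).
Since the indicial polynomial factors as (r - r_1)(r - r_2), D(n) = (r_1 + n - r_1)(r_1 + n - r_2) = n(n + 7/6).
Evaluating step by step (a_0 = 1):
  n = 1: D(1) = 1(1 + 7/6) = 13/6; numerator = 1(1) = 1; a_1 = (1)/(13/6) = 6/13
  n = 2: D(2) = 2(2 + 7/6) = 19/3; numerator = 1(6/13) - 1(1) = -7/13; a_2 = (-7/13)/(19/3) = -21/247
  n = 3: D(3) = 3(3 + 7/6) = 25/2; numerator = 1(-21/247) - 1(6/13) = -135/247; a_3 = (-135/247)/(25/2) = -54/1235
  n = 4: D(4) = 4(4 + 7/6) = 62/3; numerator = 1(-54/1235) - 1(-21/247) = 51/1235; a_4 = (51/1235)/(62/3) = 153/76570

r = 3/2; a_0 = 1; a_1 = 6/13; a_2 = -21/247; a_3 = -54/1235; a_4 = 153/76570


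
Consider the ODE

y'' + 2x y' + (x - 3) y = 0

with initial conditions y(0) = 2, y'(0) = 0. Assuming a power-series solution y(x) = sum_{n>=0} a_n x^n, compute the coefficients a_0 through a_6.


Ansatz: y(x) = sum_{n>=0} a_n x^n, so y'(x) = sum_{n>=1} n a_n x^(n-1) and y''(x) = sum_{n>=2} n(n-1) a_n x^(n-2).
Substitute into P(x) y'' + Q(x) y' + R(x) y = 0 with P(x) = 1, Q(x) = 2x, R(x) = x - 3, and match powers of x.
Initial conditions: a_0 = 2, a_1 = 0.
Setting the coefficient of each power of x to zero and solving order by order (substituting the coefficients already found):
  x^0: 2 a_2 - 3 a_0 = 0  ->  2 a_2 = 3 a_0 = 6  ->  a_2 = 3
  x^1: 6 a_3 - a_1 + a_0 = 0  ->  6 a_3 = a_1 - a_0 = -2  ->  a_3 = -1/3
  x^2: 12 a_4 + a_2 + a_1 = 0  ->  12 a_4 = -a_2 - a_1 = -3  ->  a_4 = -1/4
  x^3: 20 a_5 + 3 a_3 + a_2 = 0  ->  20 a_5 = -3 a_3 - a_2 = -2  ->  a_5 = -1/10
  x^4: 30 a_6 + 5 a_4 + a_3 = 0  ->  30 a_6 = -5 a_4 - a_3 = 19/12  ->  a_6 = 19/360
Truncated series: y(x) = 2 + 3 x^2 - (1/3) x^3 - (1/4) x^4 - (1/10) x^5 + (19/360) x^6 + O(x^7).

a_0 = 2; a_1 = 0; a_2 = 3; a_3 = -1/3; a_4 = -1/4; a_5 = -1/10; a_6 = 19/360


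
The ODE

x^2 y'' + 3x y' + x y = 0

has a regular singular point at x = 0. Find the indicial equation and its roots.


Divide by x^2 to reach normal form y'' + P_1(x) y' + P_2(x) y = 0 with P_1(x) = 3/x and P_2(x) = 1/x.
x = 0 is a singular point because the y'-coefficient 3/x has a pole at x = 0 and the y-coefficient 1/x has a pole at x = 0.
It is a regular singular point because x P_1(x) = p(x) = 3 and x^2 P_2(x) = q(x) = x are polynomials, hence analytic at x = 0.
p(0) = 3,  q(0) = 0.
Indicial equation: r(r-1) + p(0) r + q(0) = 0, i.e. r^2 + (p(0) - 1) r + q(0) = 0, i.e. r^2 + 2 r = 0.
Discriminant: (2)^2 - 4(0) = 4, so r = (-2 ± 2)/2.
Solving: r_1 = 0, r_2 = -2.

indicial: r^2 + 2 r = 0; roots r_1 = 0, r_2 = -2


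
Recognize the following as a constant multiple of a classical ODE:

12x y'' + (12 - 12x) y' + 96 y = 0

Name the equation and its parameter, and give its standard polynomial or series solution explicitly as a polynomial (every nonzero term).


All three coefficients share the factor 12; dividing through by 12 gives  x y'' + (1 - x) y' + 8 y = 0.
This matches the Laguerre equation x y'' + (1 - x) y' + n y = 0 with n = 8; the polynomial solution is L_8(x).
With y = sum_k a_k x^k, matching x^k gives (k+1)k a_{k+1} + (k+1) a_{k+1} - k a_k + n a_k = 0, i.e. (k+1)^2 a_{k+1} = (k - n) a_k = (k - 8) a_k. The right side vanishes at k = 8, so the series terminates at degree 8.
Standard normalization L_n(0) = 1 gives a_0 = 1. Work upward with a_{k+1} = (k - 8) a_k / (k+1)^2:
  a_1 = (0 - 8)(1) / 1^2 = -8/1 = -8
  a_2 = (1 - 8)(-8) / 2^2 = 56/4 = 14
  a_3 = (2 - 8)(14) / 3^2 = -84/9 = -28/3
  a_4 = (3 - 8)(-28/3) / 4^2 = (140/3)/16 = 35/12
  a_5 = (4 - 8)(35/12) / 5^2 = (-35/3)/25 = -7/15
  a_6 = (5 - 8)(-7/15) / 6^2 = (7/5)/36 = 7/180
  a_7 = (6 - 8)(7/180) / 7^2 = (-7/90)/49 = -1/630
  a_8 = (7 - 8)(-1/630) / 8^2 = (1/630)/64 = 1/40320
Hence L_8(x) = x^8/40320 - x^7/630 + 7 x^6/180 - 7 x^5/15 + 35 x^4/12 - 28 x^3/3 + 14 x^2 - 8 x + 1.

L_8(x); series = x^8/40320 - x^7/630 + 7 x^6/180 - 7 x^5/15 + 35 x^4/12 - 28 x^3/3 + 14 x^2 - 8 x + 1


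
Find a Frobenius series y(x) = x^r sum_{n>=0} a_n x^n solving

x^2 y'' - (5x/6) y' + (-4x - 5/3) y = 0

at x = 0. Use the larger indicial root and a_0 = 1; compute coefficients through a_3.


Write in Frobenius form y'' + (p(x)/x) y' + (q(x)/x^2) y = 0:
  p(x) = -5/6,  q(x) = -4x - 5/3.
Indicial equation: r(r-1) + (-5/6) r + (-5/3) = 0 -> roots r_1 = 5/2, r_2 = -2/3.
Take r = r_1 = 5/2. Let y(x) = x^r sum_{n>=0} a_n x^n with a_0 = 1.
Substitute y = x^r sum a_n x^n and match x^{r+n}. The recurrence is
  D(n) a_n - 4 a_{n-1} = 0,  where D(n) = (r+n)(r+n-1) + (-5/6)(r+n) + (-5/3).
  a_n = 4 / D(n) * a_{n-1}.
Since the indicial polynomial factors as (r - r_1)(r - r_2), D(n) = (r_1 + n - r_1)(r_1 + n - r_2) = n(n + 19/6).
Evaluating step by step (a_0 = 1):
  n = 1: D(1) = 1(1 + 19/6) = 25/6; numerator = 4(1) = 4; a_1 = (4)/(25/6) = 24/25
  n = 2: D(2) = 2(2 + 19/6) = 31/3; numerator = 4(24/25) = 96/25; a_2 = (96/25)/(31/3) = 288/775
  n = 3: D(3) = 3(3 + 19/6) = 37/2; numerator = 4(288/775) = 1152/775; a_3 = (1152/775)/(37/2) = 2304/28675

r = 5/2; a_0 = 1; a_1 = 24/25; a_2 = 288/775; a_3 = 2304/28675


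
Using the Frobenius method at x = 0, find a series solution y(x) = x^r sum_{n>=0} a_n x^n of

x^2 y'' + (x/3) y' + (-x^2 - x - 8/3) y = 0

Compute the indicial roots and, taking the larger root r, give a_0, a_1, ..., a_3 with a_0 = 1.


Write in Frobenius form y'' + (p(x)/x) y' + (q(x)/x^2) y = 0:
  p(x) = 1/3,  q(x) = -x^2 - x - 8/3.
Indicial equation: r(r-1) + (1/3) r + (-8/3) = 0 -> roots r_1 = 2, r_2 = -4/3.
Take r = r_1 = 2. Let y(x) = x^r sum_{n>=0} a_n x^n with a_0 = 1.
Substitute y = x^r sum a_n x^n and match x^{r+n}. The recurrence is
  D(n) a_n - 1 a_{n-1} - 1 a_{n-2} = 0,  where D(n) = (r+n)(r+n-1) + (1/3)(r+n) + (-8/3).
  a_n = [1 a_{n-1} + 1 a_{n-2}] / D(n).
Since the indicial polynomial factors as (r - r_1)(r - r_2), D(n) = (r_1 + n - r_1)(r_1 + n - r_2) = n(n + 10/3).
Evaluating step by step (a_0 = 1):
  n = 1: D(1) = 1(1 + 10/3) = 13/3; numerator = 1(1) = 1; a_1 = (1)/(13/3) = 3/13
  n = 2: D(2) = 2(2 + 10/3) = 32/3; numerator = 1(3/13) + 1(1) = 16/13; a_2 = (16/13)/(32/3) = 3/26
  n = 3: D(3) = 3(3 + 10/3) = 19; numerator = 1(3/26) + 1(3/13) = 9/26; a_3 = (9/26)/(19) = 9/494

r = 2; a_0 = 1; a_1 = 3/13; a_2 = 3/26; a_3 = 9/494


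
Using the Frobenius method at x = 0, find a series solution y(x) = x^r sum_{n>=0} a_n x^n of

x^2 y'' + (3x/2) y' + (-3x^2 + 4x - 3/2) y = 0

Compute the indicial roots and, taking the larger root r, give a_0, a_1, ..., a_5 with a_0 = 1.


Write in Frobenius form y'' + (p(x)/x) y' + (q(x)/x^2) y = 0:
  p(x) = 3/2,  q(x) = -3x^2 + 4x - 3/2.
Indicial equation: r(r-1) + (3/2) r + (-3/2) = 0 -> roots r_1 = 1, r_2 = -3/2.
Take r = r_1 = 1. Let y(x) = x^r sum_{n>=0} a_n x^n with a_0 = 1.
Substitute y = x^r sum a_n x^n and match x^{r+n}. The recurrence is
  D(n) a_n + 4 a_{n-1} - 3 a_{n-2} = 0,  where D(n) = (r+n)(r+n-1) + (3/2)(r+n) + (-3/2).
  a_n = [-4 a_{n-1} + 3 a_{n-2}] / D(n).
Since the indicial polynomial factors as (r - r_1)(r - r_2), D(n) = (r_1 + n - r_1)(r_1 + n - r_2) = n(n + 5/2).
Evaluating step by step (a_0 = 1):
  n = 1: D(1) = 1(1 + 5/2) = 7/2; numerator = -4(1) = -4; a_1 = (-4)/(7/2) = -8/7
  n = 2: D(2) = 2(2 + 5/2) = 9; numerator = -4(-8/7) + 3(1) = 53/7; a_2 = (53/7)/(9) = 53/63
  n = 3: D(3) = 3(3 + 5/2) = 33/2; numerator = -4(53/63) + 3(-8/7) = -428/63; a_3 = (-428/63)/(33/2) = -856/2079
  n = 4: D(4) = 4(4 + 5/2) = 26; numerator = -4(-856/2079) + 3(53/63) = 8671/2079; a_4 = (8671/2079)/(26) = 667/4158
  n = 5: D(5) = 5(5 + 5/2) = 75/2; numerator = -4(667/4158) + 3(-856/2079) = -3902/2079; a_5 = (-3902/2079)/(75/2) = -7804/155925

r = 1; a_0 = 1; a_1 = -8/7; a_2 = 53/63; a_3 = -856/2079; a_4 = 667/4158; a_5 = -7804/155925


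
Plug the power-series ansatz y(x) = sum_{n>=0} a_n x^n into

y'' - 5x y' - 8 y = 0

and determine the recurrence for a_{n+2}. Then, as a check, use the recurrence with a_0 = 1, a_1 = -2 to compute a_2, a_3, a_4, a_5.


Substitute y = sum_n a_n x^n.
y''(x) has coefficient (n+2)(n+1) a_{n+2} at x^n;
-5 x y'(x) has coefficient -5 n a_n at x^n (shift);
-8 y(x) has coefficient -8 a_n at x^n.
Matching x^n: (n+2)(n+1) a_{n+2} + (-5n - 8) a_n = 0.
Thus a_{n+2} = (5n + 8) / ((n+1)(n+2)) * a_n.

Check with a_0 = 1, a_1 = -2 (apply the recurrence for n = 0, 1, 2, 3): a_0 = 1, a_1 = -2, a_2 = 4, a_3 = -13/3, a_4 = 6, a_5 = -299/60.

a_(n+2) = (5n + 8) / ((n+1)(n+2)) * a_n; check: a_0 = 1, a_1 = -2, a_2 = 4, a_3 = -13/3, a_4 = 6, a_5 = -299/60


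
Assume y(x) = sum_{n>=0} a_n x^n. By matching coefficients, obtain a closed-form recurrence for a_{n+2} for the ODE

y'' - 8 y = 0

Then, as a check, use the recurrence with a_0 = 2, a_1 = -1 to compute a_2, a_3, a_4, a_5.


Substitute y = sum_n a_n x^n into y'' + (const) y = 0.
y''(x) = sum_{n>=0} (n+2)(n+1) a_{n+2} x^n.
The ODE becomes sum_n [(n+2)(n+1) a_{n+2} - 8 a_n] x^n = 0.
Setting each coefficient to zero gives the recurrence:
  (n+2)(n+1) a_{n+2} - 8 a_n = 0,
  a_{n+2} = 8 / ((n+1)(n+2)) a_n.

Check with a_0 = 2, a_1 = -1 (apply the recurrence for n = 0, 1, 2, 3): a_0 = 2, a_1 = -1, a_2 = 8, a_3 = -4/3, a_4 = 16/3, a_5 = -8/15.

a_{n+2} = 8/((n+1)(n+2)) * a_n; check: a_0 = 2, a_1 = -1, a_2 = 8, a_3 = -4/3, a_4 = 16/3, a_5 = -8/15


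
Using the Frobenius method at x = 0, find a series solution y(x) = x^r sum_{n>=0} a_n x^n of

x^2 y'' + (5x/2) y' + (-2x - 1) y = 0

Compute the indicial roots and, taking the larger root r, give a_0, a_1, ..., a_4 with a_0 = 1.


Write in Frobenius form y'' + (p(x)/x) y' + (q(x)/x^2) y = 0:
  p(x) = 5/2,  q(x) = -2x - 1.
Indicial equation: r(r-1) + (5/2) r + (-1) = 0 -> roots r_1 = 1/2, r_2 = -2.
Take r = r_1 = 1/2. Let y(x) = x^r sum_{n>=0} a_n x^n with a_0 = 1.
Substitute y = x^r sum a_n x^n and match x^{r+n}. The recurrence is
  D(n) a_n - 2 a_{n-1} = 0,  where D(n) = (r+n)(r+n-1) + (5/2)(r+n) + (-1).
  a_n = 2 / D(n) * a_{n-1}.
Since the indicial polynomial factors as (r - r_1)(r - r_2), D(n) = (r_1 + n - r_1)(r_1 + n - r_2) = n(n + 5/2).
Evaluating step by step (a_0 = 1):
  n = 1: D(1) = 1(1 + 5/2) = 7/2; numerator = 2(1) = 2; a_1 = (2)/(7/2) = 4/7
  n = 2: D(2) = 2(2 + 5/2) = 9; numerator = 2(4/7) = 8/7; a_2 = (8/7)/(9) = 8/63
  n = 3: D(3) = 3(3 + 5/2) = 33/2; numerator = 2(8/63) = 16/63; a_3 = (16/63)/(33/2) = 32/2079
  n = 4: D(4) = 4(4 + 5/2) = 26; numerator = 2(32/2079) = 64/2079; a_4 = (64/2079)/(26) = 32/27027

r = 1/2; a_0 = 1; a_1 = 4/7; a_2 = 8/63; a_3 = 32/2079; a_4 = 32/27027


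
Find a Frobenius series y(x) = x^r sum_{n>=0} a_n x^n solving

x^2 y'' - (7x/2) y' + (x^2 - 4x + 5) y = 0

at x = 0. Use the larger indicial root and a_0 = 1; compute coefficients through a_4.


Write in Frobenius form y'' + (p(x)/x) y' + (q(x)/x^2) y = 0:
  p(x) = -7/2,  q(x) = x^2 - 4x + 5.
Indicial equation: r(r-1) + (-7/2) r + (5) = 0 -> roots r_1 = 5/2, r_2 = 2.
Take r = r_1 = 5/2. Let y(x) = x^r sum_{n>=0} a_n x^n with a_0 = 1.
Substitute y = x^r sum a_n x^n and match x^{r+n}. The recurrence is
  D(n) a_n - 4 a_{n-1} + 1 a_{n-2} = 0,  where D(n) = (r+n)(r+n-1) + (-7/2)(r+n) + (5).
  a_n = [4 a_{n-1} - 1 a_{n-2}] / D(n).
Since the indicial polynomial factors as (r - r_1)(r - r_2), D(n) = (r_1 + n - r_1)(r_1 + n - r_2) = n(n + 1/2).
Evaluating step by step (a_0 = 1):
  n = 1: D(1) = 1(1 + 1/2) = 3/2; numerator = 4(1) = 4; a_1 = (4)/(3/2) = 8/3
  n = 2: D(2) = 2(2 + 1/2) = 5; numerator = 4(8/3) - 1(1) = 29/3; a_2 = (29/3)/(5) = 29/15
  n = 3: D(3) = 3(3 + 1/2) = 21/2; numerator = 4(29/15) - 1(8/3) = 76/15; a_3 = (76/15)/(21/2) = 152/315
  n = 4: D(4) = 4(4 + 1/2) = 18; numerator = 4(152/315) - 1(29/15) = -1/315; a_4 = (-1/315)/(18) = -1/5670

r = 5/2; a_0 = 1; a_1 = 8/3; a_2 = 29/15; a_3 = 152/315; a_4 = -1/5670


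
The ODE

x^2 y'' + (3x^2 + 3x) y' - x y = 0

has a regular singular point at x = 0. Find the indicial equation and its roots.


Divide by x^2 to reach normal form y'' + P_1(x) y' + P_2(x) y = 0 with P_1(x) = 3 + 3/x and P_2(x) = -1/x.
x = 0 is a singular point because the y'-coefficient 3 + 3/x has a pole at x = 0 and the y-coefficient -1/x has a pole at x = 0.
It is a regular singular point because x P_1(x) = p(x) = 3x + 3 and x^2 P_2(x) = q(x) = -x are polynomials, hence analytic at x = 0.
p(0) = 3,  q(0) = 0.
Indicial equation: r(r-1) + p(0) r + q(0) = 0, i.e. r^2 + (p(0) - 1) r + q(0) = 0, i.e. r^2 + 2 r = 0.
Discriminant: (2)^2 - 4(0) = 4, so r = (-2 ± 2)/2.
Solving: r_1 = 0, r_2 = -2.

indicial: r^2 + 2 r = 0; roots r_1 = 0, r_2 = -2


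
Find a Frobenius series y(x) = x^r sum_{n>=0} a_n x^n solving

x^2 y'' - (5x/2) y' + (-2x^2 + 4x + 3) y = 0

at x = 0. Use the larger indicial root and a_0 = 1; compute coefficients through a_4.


Write in Frobenius form y'' + (p(x)/x) y' + (q(x)/x^2) y = 0:
  p(x) = -5/2,  q(x) = -2x^2 + 4x + 3.
Indicial equation: r(r-1) + (-5/2) r + (3) = 0 -> roots r_1 = 2, r_2 = 3/2.
Take r = r_1 = 2. Let y(x) = x^r sum_{n>=0} a_n x^n with a_0 = 1.
Substitute y = x^r sum a_n x^n and match x^{r+n}. The recurrence is
  D(n) a_n + 4 a_{n-1} - 2 a_{n-2} = 0,  where D(n) = (r+n)(r+n-1) + (-5/2)(r+n) + (3).
  a_n = [-4 a_{n-1} + 2 a_{n-2}] / D(n).
Since the indicial polynomial factors as (r - r_1)(r - r_2), D(n) = (r_1 + n - r_1)(r_1 + n - r_2) = n(n + 1/2).
Evaluating step by step (a_0 = 1):
  n = 1: D(1) = 1(1 + 1/2) = 3/2; numerator = -4(1) = -4; a_1 = (-4)/(3/2) = -8/3
  n = 2: D(2) = 2(2 + 1/2) = 5; numerator = -4(-8/3) + 2(1) = 38/3; a_2 = (38/3)/(5) = 38/15
  n = 3: D(3) = 3(3 + 1/2) = 21/2; numerator = -4(38/15) + 2(-8/3) = -232/15; a_3 = (-232/15)/(21/2) = -464/315
  n = 4: D(4) = 4(4 + 1/2) = 18; numerator = -4(-464/315) + 2(38/15) = 3452/315; a_4 = (3452/315)/(18) = 1726/2835

r = 2; a_0 = 1; a_1 = -8/3; a_2 = 38/15; a_3 = -464/315; a_4 = 1726/2835


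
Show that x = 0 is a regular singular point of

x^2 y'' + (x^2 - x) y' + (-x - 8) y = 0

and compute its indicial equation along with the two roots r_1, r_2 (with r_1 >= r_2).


Divide by x^2 to reach normal form y'' + P_1(x) y' + P_2(x) y = 0 with P_1(x) = 1 - 1/x and P_2(x) = -1/x - 8/x^2.
x = 0 is a singular point because the y'-coefficient 1 - 1/x has a pole at x = 0 and the y-coefficient -1/x - 8/x^2 has a pole at x = 0.
It is a regular singular point because x P_1(x) = p(x) = x - 1 and x^2 P_2(x) = q(x) = -x - 8 are polynomials, hence analytic at x = 0.
p(0) = -1,  q(0) = -8.
Indicial equation: r(r-1) + p(0) r + q(0) = 0, i.e. r^2 + (p(0) - 1) r + q(0) = 0, i.e. r^2 - 2 r - 8 = 0.
Discriminant: (-2)^2 - 4(-8) = 36, so r = (2 ± 6)/2.
Solving: r_1 = 4, r_2 = -2.

indicial: r^2 - 2 r - 8 = 0; roots r_1 = 4, r_2 = -2


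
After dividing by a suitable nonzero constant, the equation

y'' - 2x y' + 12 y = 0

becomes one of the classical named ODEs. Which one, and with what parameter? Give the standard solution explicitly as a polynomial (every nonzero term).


The equation is already in a standard form:  y'' - 2x y' + 12 y = 0.
This matches the Hermite equation y'' - 2x y' + 2n y = 0 with 2n = 12, so n = 6; the polynomial solution is H_6(x).
With y = sum_k a_k x^k, matching x^k gives (k+2)(k+1) a_{k+2} = 2(k - n) a_k = 2(k - 6) a_k. The right side vanishes at k = 6, so the series with the parity of 6 terminates at degree 6.
Standard normalization: leading coefficient of H_n is 2^n, so a_6 = 2^6 = 64. Work downward with a_k = (k+1)(k+2) a_{k+2} / (2(k - n)):
  a_4 = (5)(6)(64) / (2(4 - 6)) = 1920/(-4) = -480
  a_2 = (3)(4)(-480) / (2(2 - 6)) = -5760/(-8) = 720
  a_0 = (1)(2)(720) / (2(0 - 6)) = 1440/(-12) = -120
Hence H_6(x) = 64 x^6 - 480 x^4 + 720 x^2 - 120.

H_6(x); series = 64 x^6 - 480 x^4 + 720 x^2 - 120


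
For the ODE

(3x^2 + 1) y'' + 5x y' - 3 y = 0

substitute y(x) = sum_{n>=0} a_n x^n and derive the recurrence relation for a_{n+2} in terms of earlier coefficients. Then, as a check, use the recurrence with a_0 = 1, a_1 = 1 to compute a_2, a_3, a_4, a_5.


Substitute y = sum_n a_n x^n.
(1 + 3 x^2) y'' contributes (n+2)(n+1) a_{n+2} + 3 n(n-1) a_n at x^n.
5 x y'(x) contributes 5 n a_n at x^n.
-3 y(x) contributes -3 a_n at x^n.
Matching x^n: (n+2)(n+1) a_{n+2} + (3 n(n-1) + 5 n - 3) a_n = 0.
Thus a_{n+2} = (-3 n(n-1) - 5 n + 3) / ((n+1)(n+2)) * a_n.

Check with a_0 = 1, a_1 = 1 (apply the recurrence for n = 0, 1, 2, 3): a_0 = 1, a_1 = 1, a_2 = 3/2, a_3 = -1/3, a_4 = -13/8, a_5 = 1/2.

a_(n+2) = (-3 n(n-1) - 5 n + 3) / ((n+1)(n+2)) * a_n; check: a_0 = 1, a_1 = 1, a_2 = 3/2, a_3 = -1/3, a_4 = -13/8, a_5 = 1/2


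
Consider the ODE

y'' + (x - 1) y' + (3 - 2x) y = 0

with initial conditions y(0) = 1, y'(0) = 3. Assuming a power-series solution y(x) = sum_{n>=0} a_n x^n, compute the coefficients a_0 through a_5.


Ansatz: y(x) = sum_{n>=0} a_n x^n, so y'(x) = sum_{n>=1} n a_n x^(n-1) and y''(x) = sum_{n>=2} n(n-1) a_n x^(n-2).
Substitute into P(x) y'' + Q(x) y' + R(x) y = 0 with P(x) = 1, Q(x) = x - 1, R(x) = 3 - 2x, and match powers of x.
Initial conditions: a_0 = 1, a_1 = 3.
Setting the coefficient of each power of x to zero and solving order by order (substituting the coefficients already found):
  x^0: 2 a_2 - a_1 + 3 a_0 = 0  ->  2 a_2 = a_1 - 3 a_0 = 0  ->  a_2 = 0
  x^1: 6 a_3 - 2 a_2 + 4 a_1 - 2 a_0 = 0  ->  6 a_3 = 2 a_2 - 4 a_1 + 2 a_0 = -10  ->  a_3 = -5/3
  x^2: 12 a_4 - 3 a_3 + 5 a_2 - 2 a_1 = 0  ->  12 a_4 = 3 a_3 - 5 a_2 + 2 a_1 = 1  ->  a_4 = 1/12
  x^3: 20 a_5 - 4 a_4 + 6 a_3 - 2 a_2 = 0  ->  20 a_5 = 4 a_4 - 6 a_3 + 2 a_2 = 31/3  ->  a_5 = 31/60
Truncated series: y(x) = 1 + 3 x - (5/3) x^3 + (1/12) x^4 + (31/60) x^5 + O(x^6).

a_0 = 1; a_1 = 3; a_2 = 0; a_3 = -5/3; a_4 = 1/12; a_5 = 31/60


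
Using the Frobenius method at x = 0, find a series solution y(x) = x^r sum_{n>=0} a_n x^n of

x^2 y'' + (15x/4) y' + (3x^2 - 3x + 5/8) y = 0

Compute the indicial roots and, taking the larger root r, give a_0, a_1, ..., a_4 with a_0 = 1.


Write in Frobenius form y'' + (p(x)/x) y' + (q(x)/x^2) y = 0:
  p(x) = 15/4,  q(x) = 3x^2 - 3x + 5/8.
Indicial equation: r(r-1) + (15/4) r + (5/8) = 0 -> roots r_1 = -1/4, r_2 = -5/2.
Take r = r_1 = -1/4. Let y(x) = x^r sum_{n>=0} a_n x^n with a_0 = 1.
Substitute y = x^r sum a_n x^n and match x^{r+n}. The recurrence is
  D(n) a_n - 3 a_{n-1} + 3 a_{n-2} = 0,  where D(n) = (r+n)(r+n-1) + (15/4)(r+n) + (5/8).
  a_n = [3 a_{n-1} - 3 a_{n-2}] / D(n).
Since the indicial polynomial factors as (r - r_1)(r - r_2), D(n) = (r_1 + n - r_1)(r_1 + n - r_2) = n(n + 9/4).
Evaluating step by step (a_0 = 1):
  n = 1: D(1) = 1(1 + 9/4) = 13/4; numerator = 3(1) = 3; a_1 = (3)/(13/4) = 12/13
  n = 2: D(2) = 2(2 + 9/4) = 17/2; numerator = 3(12/13) - 3(1) = -3/13; a_2 = (-3/13)/(17/2) = -6/221
  n = 3: D(3) = 3(3 + 9/4) = 63/4; numerator = 3(-6/221) - 3(12/13) = -630/221; a_3 = (-630/221)/(63/4) = -40/221
  n = 4: D(4) = 4(4 + 9/4) = 25; numerator = 3(-40/221) - 3(-6/221) = -6/13; a_4 = (-6/13)/(25) = -6/325

r = -1/4; a_0 = 1; a_1 = 12/13; a_2 = -6/221; a_3 = -40/221; a_4 = -6/325


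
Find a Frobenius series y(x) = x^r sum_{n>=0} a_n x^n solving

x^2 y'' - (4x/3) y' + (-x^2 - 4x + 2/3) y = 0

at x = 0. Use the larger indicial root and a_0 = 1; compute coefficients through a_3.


Write in Frobenius form y'' + (p(x)/x) y' + (q(x)/x^2) y = 0:
  p(x) = -4/3,  q(x) = -x^2 - 4x + 2/3.
Indicial equation: r(r-1) + (-4/3) r + (2/3) = 0 -> roots r_1 = 2, r_2 = 1/3.
Take r = r_1 = 2. Let y(x) = x^r sum_{n>=0} a_n x^n with a_0 = 1.
Substitute y = x^r sum a_n x^n and match x^{r+n}. The recurrence is
  D(n) a_n - 4 a_{n-1} - 1 a_{n-2} = 0,  where D(n) = (r+n)(r+n-1) + (-4/3)(r+n) + (2/3).
  a_n = [4 a_{n-1} + 1 a_{n-2}] / D(n).
Since the indicial polynomial factors as (r - r_1)(r - r_2), D(n) = (r_1 + n - r_1)(r_1 + n - r_2) = n(n + 5/3).
Evaluating step by step (a_0 = 1):
  n = 1: D(1) = 1(1 + 5/3) = 8/3; numerator = 4(1) = 4; a_1 = (4)/(8/3) = 3/2
  n = 2: D(2) = 2(2 + 5/3) = 22/3; numerator = 4(3/2) + 1(1) = 7; a_2 = (7)/(22/3) = 21/22
  n = 3: D(3) = 3(3 + 5/3) = 14; numerator = 4(21/22) + 1(3/2) = 117/22; a_3 = (117/22)/(14) = 117/308

r = 2; a_0 = 1; a_1 = 3/2; a_2 = 21/22; a_3 = 117/308


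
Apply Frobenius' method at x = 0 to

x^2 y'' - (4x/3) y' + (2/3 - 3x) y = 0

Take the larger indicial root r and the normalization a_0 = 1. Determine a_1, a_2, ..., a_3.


Write in Frobenius form y'' + (p(x)/x) y' + (q(x)/x^2) y = 0:
  p(x) = -4/3,  q(x) = 2/3 - 3x.
Indicial equation: r(r-1) + (-4/3) r + (2/3) = 0 -> roots r_1 = 2, r_2 = 1/3.
Take r = r_1 = 2. Let y(x) = x^r sum_{n>=0} a_n x^n with a_0 = 1.
Substitute y = x^r sum a_n x^n and match x^{r+n}. The recurrence is
  D(n) a_n - 3 a_{n-1} = 0,  where D(n) = (r+n)(r+n-1) + (-4/3)(r+n) + (2/3).
  a_n = 3 / D(n) * a_{n-1}.
Since the indicial polynomial factors as (r - r_1)(r - r_2), D(n) = (r_1 + n - r_1)(r_1 + n - r_2) = n(n + 5/3).
Evaluating step by step (a_0 = 1):
  n = 1: D(1) = 1(1 + 5/3) = 8/3; numerator = 3(1) = 3; a_1 = (3)/(8/3) = 9/8
  n = 2: D(2) = 2(2 + 5/3) = 22/3; numerator = 3(9/8) = 27/8; a_2 = (27/8)/(22/3) = 81/176
  n = 3: D(3) = 3(3 + 5/3) = 14; numerator = 3(81/176) = 243/176; a_3 = (243/176)/(14) = 243/2464

r = 2; a_0 = 1; a_1 = 9/8; a_2 = 81/176; a_3 = 243/2464


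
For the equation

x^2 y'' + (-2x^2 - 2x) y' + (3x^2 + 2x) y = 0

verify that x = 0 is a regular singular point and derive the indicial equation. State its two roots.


Divide by x^2 to reach normal form y'' + P_1(x) y' + P_2(x) y = 0 with P_1(x) = -2 - 2/x and P_2(x) = 3 + 2/x.
x = 0 is a singular point because the y'-coefficient -2 - 2/x has a pole at x = 0 and the y-coefficient 3 + 2/x has a pole at x = 0.
It is a regular singular point because x P_1(x) = p(x) = -2x - 2 and x^2 P_2(x) = q(x) = 3x^2 + 2x are polynomials, hence analytic at x = 0.
p(0) = -2,  q(0) = 0.
Indicial equation: r(r-1) + p(0) r + q(0) = 0, i.e. r^2 + (p(0) - 1) r + q(0) = 0, i.e. r^2 - 3 r = 0.
Discriminant: (-3)^2 - 4(0) = 9, so r = (3 ± 3)/2.
Solving: r_1 = 3, r_2 = 0.

indicial: r^2 - 3 r = 0; roots r_1 = 3, r_2 = 0


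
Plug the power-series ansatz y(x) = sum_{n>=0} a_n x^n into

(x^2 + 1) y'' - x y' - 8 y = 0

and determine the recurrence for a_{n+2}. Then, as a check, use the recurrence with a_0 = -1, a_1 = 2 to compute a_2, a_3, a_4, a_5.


Substitute y = sum_n a_n x^n.
(1 + 1 x^2) y'' contributes (n+2)(n+1) a_{n+2} + n(n-1) a_n at x^n.
-x y'(x) contributes -n a_n at x^n.
-8 y(x) contributes -8 a_n at x^n.
Matching x^n: (n+2)(n+1) a_{n+2} + (n(n-1) - n - 8) a_n = 0.
Thus a_{n+2} = (-n(n-1) + n + 8) / ((n+1)(n+2)) * a_n.

Check with a_0 = -1, a_1 = 2 (apply the recurrence for n = 0, 1, 2, 3): a_0 = -1, a_1 = 2, a_2 = -4, a_3 = 3, a_4 = -8/3, a_5 = 3/4.

a_(n+2) = (-n(n-1) + n + 8) / ((n+1)(n+2)) * a_n; check: a_0 = -1, a_1 = 2, a_2 = -4, a_3 = 3, a_4 = -8/3, a_5 = 3/4


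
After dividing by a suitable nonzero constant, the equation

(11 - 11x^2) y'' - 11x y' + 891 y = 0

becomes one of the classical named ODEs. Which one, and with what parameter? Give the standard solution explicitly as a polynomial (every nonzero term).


All three coefficients share the factor 11; dividing through by 11 gives  (1 - x^2) y'' - x y' + 81 y = 0.
This matches the Chebyshev equation (1 - x^2) y'' - x y' + n^2 y = 0 (note the -x y' term, not -2x y') with n^2 = 81, so n = 9; the polynomial solution is T_9(x).
With y = sum_k a_k x^k, matching x^k gives (k+2)(k+1) a_{k+2} = (k^2 - n^2) a_k = (k - 9)(k + 9) a_k. The right side vanishes at k = 9, so the series with the parity of 9 terminates at degree 9.
Standard normalization: leading coefficient of T_n is 2^(n-1), so a_9 = 2^8 = 256. Work downward with a_k = (k+1)(k+2) a_{k+2} / ((k - 9)(k + 9)):
  a_7 = (8)(9)(256) / ((7 - 9)(7 + 9)) = 18432/(-32) = -576
  a_5 = (6)(7)(-576) / ((5 - 9)(5 + 9)) = -24192/(-56) = 432
  a_3 = (4)(5)(432) / ((3 - 9)(3 + 9)) = 8640/(-72) = -120
  a_1 = (2)(3)(-120) / ((1 - 9)(1 + 9)) = -720/(-80) = 9
Hence T_9(x) = 256 x^9 - 576 x^7 + 432 x^5 - 120 x^3 + 9 x.

T_9(x); series = 256 x^9 - 576 x^7 + 432 x^5 - 120 x^3 + 9 x


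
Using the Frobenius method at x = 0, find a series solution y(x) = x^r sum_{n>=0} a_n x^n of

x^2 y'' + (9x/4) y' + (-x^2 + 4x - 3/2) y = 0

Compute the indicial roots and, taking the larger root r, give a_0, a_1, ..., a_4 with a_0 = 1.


Write in Frobenius form y'' + (p(x)/x) y' + (q(x)/x^2) y = 0:
  p(x) = 9/4,  q(x) = -x^2 + 4x - 3/2.
Indicial equation: r(r-1) + (9/4) r + (-3/2) = 0 -> roots r_1 = 3/4, r_2 = -2.
Take r = r_1 = 3/4. Let y(x) = x^r sum_{n>=0} a_n x^n with a_0 = 1.
Substitute y = x^r sum a_n x^n and match x^{r+n}. The recurrence is
  D(n) a_n + 4 a_{n-1} - 1 a_{n-2} = 0,  where D(n) = (r+n)(r+n-1) + (9/4)(r+n) + (-3/2).
  a_n = [-4 a_{n-1} + 1 a_{n-2}] / D(n).
Since the indicial polynomial factors as (r - r_1)(r - r_2), D(n) = (r_1 + n - r_1)(r_1 + n - r_2) = n(n + 11/4).
Evaluating step by step (a_0 = 1):
  n = 1: D(1) = 1(1 + 11/4) = 15/4; numerator = -4(1) = -4; a_1 = (-4)/(15/4) = -16/15
  n = 2: D(2) = 2(2 + 11/4) = 19/2; numerator = -4(-16/15) + 1(1) = 79/15; a_2 = (79/15)/(19/2) = 158/285
  n = 3: D(3) = 3(3 + 11/4) = 69/4; numerator = -4(158/285) + 1(-16/15) = -312/95; a_3 = (-312/95)/(69/4) = -416/2185
  n = 4: D(4) = 4(4 + 11/4) = 27; numerator = -4(-416/2185) + 1(158/285) = 454/345; a_4 = (454/345)/(27) = 454/9315

r = 3/4; a_0 = 1; a_1 = -16/15; a_2 = 158/285; a_3 = -416/2185; a_4 = 454/9315


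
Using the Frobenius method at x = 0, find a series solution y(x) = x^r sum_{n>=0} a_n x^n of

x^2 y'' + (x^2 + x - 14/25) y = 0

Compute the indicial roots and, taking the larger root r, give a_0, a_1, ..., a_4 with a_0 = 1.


Write in Frobenius form y'' + (p(x)/x) y' + (q(x)/x^2) y = 0:
  p(x) = 0,  q(x) = x^2 + x - 14/25.
Indicial equation: r(r-1) + (0) r + (-14/25) = 0 -> roots r_1 = 7/5, r_2 = -2/5.
Take r = r_1 = 7/5. Let y(x) = x^r sum_{n>=0} a_n x^n with a_0 = 1.
Substitute y = x^r sum a_n x^n and match x^{r+n}. The recurrence is
  D(n) a_n + 1 a_{n-1} + 1 a_{n-2} = 0,  where D(n) = (r+n)(r+n-1) + (0)(r+n) + (-14/25).
  a_n = [-1 a_{n-1} - 1 a_{n-2}] / D(n).
Since the indicial polynomial factors as (r - r_1)(r - r_2), D(n) = (r_1 + n - r_1)(r_1 + n - r_2) = n(n + 9/5).
Evaluating step by step (a_0 = 1):
  n = 1: D(1) = 1(1 + 9/5) = 14/5; numerator = -1(1) = -1; a_1 = (-1)/(14/5) = -5/14
  n = 2: D(2) = 2(2 + 9/5) = 38/5; numerator = -1(-5/14) - 1(1) = -9/14; a_2 = (-9/14)/(38/5) = -45/532
  n = 3: D(3) = 3(3 + 9/5) = 72/5; numerator = -1(-45/532) - 1(-5/14) = 235/532; a_3 = (235/532)/(72/5) = 1175/38304
  n = 4: D(4) = 4(4 + 9/5) = 116/5; numerator = -1(1175/38304) - 1(-45/532) = 295/5472; a_4 = (295/5472)/(116/5) = 1475/634752

r = 7/5; a_0 = 1; a_1 = -5/14; a_2 = -45/532; a_3 = 1175/38304; a_4 = 1475/634752
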